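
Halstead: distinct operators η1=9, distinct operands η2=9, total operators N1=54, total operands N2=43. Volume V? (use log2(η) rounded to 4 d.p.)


Formula: V = N * log2(η), where N = N1 + N2 and η = η1 + η2
η = 9 + 9 = 18
N = 54 + 43 = 97
log2(18) ≈ 4.1699
V = 97 * 4.1699 = 404.48

404.48


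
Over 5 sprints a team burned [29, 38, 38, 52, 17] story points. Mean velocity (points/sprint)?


Formula: Avg velocity = Total points / Number of sprints
Points: [29, 38, 38, 52, 17]
Sum = 29 + 38 + 38 + 52 + 17 = 174
Avg velocity = 174 / 5 = 34.8 points/sprint

34.8 points/sprint


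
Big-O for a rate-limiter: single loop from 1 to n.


Reasoning: one pass through n items
Complexity: O(n)

O(n)


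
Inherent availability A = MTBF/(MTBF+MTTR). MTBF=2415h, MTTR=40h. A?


Availability = MTBF / (MTBF + MTTR)
Availability = 2415 / (2415 + 40)
Availability = 2415 / 2455
Availability = 98.3707%

98.3707%


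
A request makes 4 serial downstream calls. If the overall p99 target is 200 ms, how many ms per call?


Formula: per_stage = total_budget / stages
per_stage = 200 / 4
per_stage = 50.0 ms

50.0 ms


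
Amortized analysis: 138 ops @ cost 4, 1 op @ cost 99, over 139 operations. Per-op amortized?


Formula: Amortized cost = Total cost / Operations
Total cost = (138 * 4) + (1 * 99)
Total cost = 552 + 99 = 651
Amortized = 651 / 139 = 4.6835

4.6835


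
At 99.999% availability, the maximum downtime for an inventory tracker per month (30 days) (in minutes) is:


Formula: allowed downtime = period * (100 - SLA) / 100
Period (month (30 days)) = 43200 minutes
Unavailability fraction = (100 - 99.999) / 100
Allowed downtime = 43200 * (100 - 99.999) / 100
Allowed downtime = 0.432 minutes

0.432 minutes


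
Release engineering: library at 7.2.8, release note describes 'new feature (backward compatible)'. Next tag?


Current: 7.2.8
Change category: 'new feature (backward compatible)' → minor bump
SemVer rule: minor bump → increment MINOR, reset PATCH to 0 (MAJOR unchanged)
New: 7.3.0

7.3.0


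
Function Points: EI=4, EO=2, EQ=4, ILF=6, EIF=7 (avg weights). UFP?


UFP = EI*4 + EO*5 + EQ*4 + ILF*10 + EIF*7
UFP = 4*4 + 2*5 + 4*4 + 6*10 + 7*7
UFP = 16 + 10 + 16 + 60 + 49
UFP = 151

151


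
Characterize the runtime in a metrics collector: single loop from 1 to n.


Reasoning: one pass through n items
Complexity: O(n)

O(n)


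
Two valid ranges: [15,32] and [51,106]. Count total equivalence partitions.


Valid ranges: [15,32] and [51,106]
Class 1: x < 15 — invalid
Class 2: 15 ≤ x ≤ 32 — valid
Class 3: 32 < x < 51 — invalid (gap between ranges)
Class 4: 51 ≤ x ≤ 106 — valid
Class 5: x > 106 — invalid
Total equivalence classes: 5

5 equivalence classes


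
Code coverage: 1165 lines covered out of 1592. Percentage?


Coverage = covered / total * 100
Coverage = 1165 / 1592 * 100
Coverage = 73.18%

73.18%


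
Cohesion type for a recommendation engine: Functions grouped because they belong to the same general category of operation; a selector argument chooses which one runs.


Reasoning: Grouped by category of activity, not by data or sequence
Type: Logical cohesion

Logical cohesion


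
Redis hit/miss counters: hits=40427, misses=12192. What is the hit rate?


Formula: hit rate = hits / (hits + misses) * 100
hit rate = 40427 / (40427 + 12192) * 100
hit rate = 40427 / 52619 * 100
hit rate = 76.83%

76.83%


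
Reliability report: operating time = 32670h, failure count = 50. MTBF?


Formula: MTBF = Total operating time / Number of failures
MTBF = 32670 / 50
MTBF = 653.4 hours

653.4 hours


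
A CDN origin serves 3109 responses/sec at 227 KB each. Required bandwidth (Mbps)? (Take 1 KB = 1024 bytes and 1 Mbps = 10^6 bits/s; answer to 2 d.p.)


Formula: Mbps = payload_bytes * RPS * 8 / 1e6
Payload per request = 227 KB = 227 * 1024 = 232448 bytes
Total bytes/sec = 232448 * 3109 = 722680832
Total bits/sec = 722680832 * 8 = 5781446656
Mbps = 5781446656 / 1e6 = 5781.45

5781.45 Mbps


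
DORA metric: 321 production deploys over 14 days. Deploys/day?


Formula: deployments per day = releases / days
= 321 / 14
= 22.929 deploys/day
(equivalently, 160.5 deploys/week)

22.929 deploys/day


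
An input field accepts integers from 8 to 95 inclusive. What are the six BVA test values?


Range: [8, 95]
Boundaries: just below min, min, min+1, max-1, max, just above max
Values: [7, 8, 9, 94, 95, 96]

[7, 8, 9, 94, 95, 96]


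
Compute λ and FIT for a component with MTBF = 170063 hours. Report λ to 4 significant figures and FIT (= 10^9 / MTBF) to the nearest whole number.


Formula: λ = 1 / MTBF; FIT = λ × 1e9 = 1e9 / MTBF
λ = 1 / 170063 ≈ 5.880e-06 failures/hour
FIT = 1e9 / 170063 ≈ 5880 failures per 1e9 hours (nearest whole number)

λ = 5.880e-06 /h, FIT = 5880


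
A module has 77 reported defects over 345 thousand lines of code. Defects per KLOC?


Defect density = defects / KLOC
Defect density = 77 / 345
Defect density = 0.223 defects/KLOC

0.223 defects/KLOC


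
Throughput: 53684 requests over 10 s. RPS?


Formula: throughput = requests / seconds
throughput = 53684 / 10
throughput = 5368.4 requests/second

5368.4 requests/second


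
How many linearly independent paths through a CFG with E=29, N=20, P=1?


Formula: V(G) = E - N + 2P
V(G) = 29 - 20 + 2*1
V(G) = 9 + 2
V(G) = 11

11


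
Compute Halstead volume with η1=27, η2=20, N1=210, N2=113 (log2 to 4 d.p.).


Formula: V = N * log2(η), where N = N1 + N2 and η = η1 + η2
η = 27 + 20 = 47
N = 210 + 113 = 323
log2(47) ≈ 5.5546
V = 323 * 5.5546 = 1794.14

1794.14


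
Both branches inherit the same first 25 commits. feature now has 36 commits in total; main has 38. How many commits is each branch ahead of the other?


Common ancestor: commit #25
feature commits after divergence: 36 - 25 = 11
main commits after divergence: 38 - 25 = 13
feature is 11 commits ahead of main
main is 13 commits ahead of feature

feature ahead: 11, main ahead: 13


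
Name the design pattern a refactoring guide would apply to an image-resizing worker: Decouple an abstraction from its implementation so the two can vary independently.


This matches the Bridge pattern

Bridge


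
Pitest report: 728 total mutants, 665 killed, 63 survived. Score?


Mutation score = killed / total * 100
Mutation score = 665 / 728 * 100
Mutation score = 91.35%

91.35%


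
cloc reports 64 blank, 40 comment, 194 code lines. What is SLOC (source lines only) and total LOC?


Total LOC = blank + comment + code
Total LOC = 64 + 40 + 194 = 298
SLOC (source only) = code = 194

Total LOC: 298, SLOC: 194


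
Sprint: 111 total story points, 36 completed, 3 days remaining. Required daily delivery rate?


Formula: Required rate = Remaining points / Days left
Remaining = 111 - 36 = 75 points
Required rate = 75 / 3 = 25.0 points/day

25.0 points/day


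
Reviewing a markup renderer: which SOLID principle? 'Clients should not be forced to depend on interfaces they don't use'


This describes the Interface Segregation Principle (ISP)

Interface Segregation Principle (ISP)


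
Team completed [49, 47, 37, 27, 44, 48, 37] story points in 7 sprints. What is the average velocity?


Formula: Avg velocity = Total points / Number of sprints
Points: [49, 47, 37, 27, 44, 48, 37]
Sum = 49 + 47 + 37 + 27 + 44 + 48 + 37 = 289
Avg velocity = 289 / 7 = 41.29 points/sprint

41.29 points/sprint


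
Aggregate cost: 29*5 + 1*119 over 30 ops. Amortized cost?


Formula: Amortized cost = Total cost / Operations
Total cost = (29 * 5) + (1 * 119)
Total cost = 145 + 119 = 264
Amortized = 264 / 30 = 8.8

8.8


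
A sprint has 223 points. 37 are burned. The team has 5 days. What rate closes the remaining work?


Formula: Required rate = Remaining points / Days left
Remaining = 223 - 37 = 186 points
Required rate = 186 / 5 = 37.2 points/day

37.2 points/day


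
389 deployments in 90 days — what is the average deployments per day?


Formula: deployments per day = releases / days
= 389 / 90
= 4.322 deploys/day
(equivalently, 30.26 deploys/week)

4.322 deploys/day


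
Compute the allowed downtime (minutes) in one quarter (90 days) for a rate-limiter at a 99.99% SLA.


Formula: allowed downtime = period * (100 - SLA) / 100
Period (quarter (90 days)) = 129600 minutes
Unavailability fraction = (100 - 99.99) / 100
Allowed downtime = 129600 * (100 - 99.99) / 100
Allowed downtime = 12.96 minutes

12.96 minutes


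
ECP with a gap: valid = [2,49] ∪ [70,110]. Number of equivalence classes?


Valid ranges: [2,49] and [70,110]
Class 1: x < 2 — invalid
Class 2: 2 ≤ x ≤ 49 — valid
Class 3: 49 < x < 70 — invalid (gap between ranges)
Class 4: 70 ≤ x ≤ 110 — valid
Class 5: x > 110 — invalid
Total equivalence classes: 5

5 equivalence classes


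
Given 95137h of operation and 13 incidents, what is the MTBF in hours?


Formula: MTBF = Total operating time / Number of failures
MTBF = 95137 / 13
MTBF = 7318.23 hours

7318.23 hours


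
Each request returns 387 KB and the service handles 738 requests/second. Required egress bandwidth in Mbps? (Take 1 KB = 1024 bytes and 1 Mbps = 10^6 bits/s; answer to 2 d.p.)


Formula: Mbps = payload_bytes * RPS * 8 / 1e6
Payload per request = 387 KB = 387 * 1024 = 396288 bytes
Total bytes/sec = 396288 * 738 = 292460544
Total bits/sec = 292460544 * 8 = 2339684352
Mbps = 2339684352 / 1e6 = 2339.68

2339.68 Mbps


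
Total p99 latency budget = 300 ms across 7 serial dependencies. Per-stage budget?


Formula: per_stage = total_budget / stages
per_stage = 300 / 7
per_stage = 42.86 ms

42.86 ms


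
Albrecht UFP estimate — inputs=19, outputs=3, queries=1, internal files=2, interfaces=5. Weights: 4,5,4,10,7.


UFP = EI*4 + EO*5 + EQ*4 + ILF*10 + EIF*7
UFP = 19*4 + 3*5 + 1*4 + 2*10 + 5*7
UFP = 76 + 15 + 4 + 20 + 35
UFP = 150

150


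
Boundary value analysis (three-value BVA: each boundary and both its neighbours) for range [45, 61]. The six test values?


Range: [45, 61]
Boundaries: just below min, min, min+1, max-1, max, just above max
Values: [44, 45, 46, 60, 61, 62]

[44, 45, 46, 60, 61, 62]


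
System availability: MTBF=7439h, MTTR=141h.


Availability = MTBF / (MTBF + MTTR)
Availability = 7439 / (7439 + 141)
Availability = 7439 / 7580
Availability = 98.1398%

98.1398%


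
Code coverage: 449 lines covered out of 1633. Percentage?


Coverage = covered / total * 100
Coverage = 449 / 1633 * 100
Coverage = 27.5%

27.5%


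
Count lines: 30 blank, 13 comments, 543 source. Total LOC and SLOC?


Total LOC = blank + comment + code
Total LOC = 30 + 13 + 543 = 586
SLOC (source only) = code = 543

Total LOC: 586, SLOC: 543


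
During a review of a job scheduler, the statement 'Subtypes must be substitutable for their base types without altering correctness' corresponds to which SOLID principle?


This describes the Liskov Substitution Principle (LSP)

Liskov Substitution Principle (LSP)


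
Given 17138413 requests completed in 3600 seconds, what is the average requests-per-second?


Formula: throughput = requests / seconds
throughput = 17138413 / 3600
throughput = 4760.67 requests/second

4760.67 requests/second


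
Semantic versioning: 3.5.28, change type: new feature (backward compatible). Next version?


Current: 3.5.28
Change category: 'new feature (backward compatible)' → minor bump
SemVer rule: minor bump → increment MINOR, reset PATCH to 0 (MAJOR unchanged)
New: 3.6.0

3.6.0


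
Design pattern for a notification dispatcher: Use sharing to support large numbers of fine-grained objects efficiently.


This matches the Flyweight pattern

Flyweight


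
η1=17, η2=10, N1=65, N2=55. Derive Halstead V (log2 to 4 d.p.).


Formula: V = N * log2(η), where N = N1 + N2 and η = η1 + η2
η = 17 + 10 = 27
N = 65 + 55 = 120
log2(27) ≈ 4.7549
V = 120 * 4.7549 = 570.59

570.59


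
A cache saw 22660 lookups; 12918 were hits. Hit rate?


Formula: hit rate = hits / (hits + misses) * 100
hit rate = 12918 / (12918 + 9742) * 100
hit rate = 12918 / 22660 * 100
hit rate = 57.01%

57.01%


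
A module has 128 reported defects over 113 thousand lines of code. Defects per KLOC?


Defect density = defects / KLOC
Defect density = 128 / 113
Defect density = 1.133 defects/KLOC

1.133 defects/KLOC


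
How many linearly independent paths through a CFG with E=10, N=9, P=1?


Formula: V(G) = E - N + 2P
V(G) = 10 - 9 + 2*1
V(G) = 1 + 2
V(G) = 3

3


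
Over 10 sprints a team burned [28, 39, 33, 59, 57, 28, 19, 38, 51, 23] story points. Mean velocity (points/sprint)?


Formula: Avg velocity = Total points / Number of sprints
Points: [28, 39, 33, 59, 57, 28, 19, 38, 51, 23]
Sum = 28 + 39 + 33 + 59 + 57 + 28 + 19 + 38 + 51 + 23 = 375
Avg velocity = 375 / 10 = 37.5 points/sprint

37.5 points/sprint


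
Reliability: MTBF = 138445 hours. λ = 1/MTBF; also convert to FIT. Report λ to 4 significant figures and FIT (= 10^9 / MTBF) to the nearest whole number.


Formula: λ = 1 / MTBF; FIT = λ × 1e9 = 1e9 / MTBF
λ = 1 / 138445 ≈ 7.223e-06 failures/hour
FIT = 1e9 / 138445 ≈ 7223 failures per 1e9 hours (nearest whole number)

λ = 7.223e-06 /h, FIT = 7223


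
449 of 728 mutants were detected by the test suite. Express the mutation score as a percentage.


Mutation score = killed / total * 100
Mutation score = 449 / 728 * 100
Mutation score = 61.68%

61.68%


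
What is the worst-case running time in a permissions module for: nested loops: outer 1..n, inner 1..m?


Reasoning: product of independent bounds
Complexity: O(n*m)

O(n*m)


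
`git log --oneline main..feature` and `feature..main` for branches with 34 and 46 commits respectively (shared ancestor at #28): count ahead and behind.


Common ancestor: commit #28
feature commits after divergence: 34 - 28 = 6
main commits after divergence: 46 - 28 = 18
feature is 6 commits ahead of main
main is 18 commits ahead of feature

feature ahead: 6, main ahead: 18


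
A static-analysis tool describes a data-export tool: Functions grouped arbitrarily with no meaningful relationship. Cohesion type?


Reasoning: Worst: random grouping
Type: Coincidental cohesion

Coincidental cohesion


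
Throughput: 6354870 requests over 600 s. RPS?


Formula: throughput = requests / seconds
throughput = 6354870 / 600
throughput = 10591.45 requests/second

10591.45 requests/second


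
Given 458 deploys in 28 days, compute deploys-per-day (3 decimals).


Formula: deployments per day = releases / days
= 458 / 28
= 16.357 deploys/day
(equivalently, 114.5 deploys/week)

16.357 deploys/day


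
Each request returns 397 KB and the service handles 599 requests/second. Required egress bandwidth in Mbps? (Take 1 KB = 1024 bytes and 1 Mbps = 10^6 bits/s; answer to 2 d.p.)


Formula: Mbps = payload_bytes * RPS * 8 / 1e6
Payload per request = 397 KB = 397 * 1024 = 406528 bytes
Total bytes/sec = 406528 * 599 = 243510272
Total bits/sec = 243510272 * 8 = 1948082176
Mbps = 1948082176 / 1e6 = 1948.08

1948.08 Mbps


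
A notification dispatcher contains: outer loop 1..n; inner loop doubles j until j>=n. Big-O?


Reasoning: linear outer times logarithmic inner
Complexity: O(n log n)

O(n log n)


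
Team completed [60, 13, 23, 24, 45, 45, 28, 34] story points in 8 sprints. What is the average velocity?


Formula: Avg velocity = Total points / Number of sprints
Points: [60, 13, 23, 24, 45, 45, 28, 34]
Sum = 60 + 13 + 23 + 24 + 45 + 45 + 28 + 34 = 272
Avg velocity = 272 / 8 = 34.0 points/sprint

34.0 points/sprint


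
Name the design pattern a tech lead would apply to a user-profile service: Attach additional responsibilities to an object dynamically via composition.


This matches the Decorator pattern

Decorator


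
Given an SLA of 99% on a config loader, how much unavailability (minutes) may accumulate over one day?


Formula: allowed downtime = period * (100 - SLA) / 100
Period (day) = 1440 minutes
Unavailability fraction = (100 - 99.0) / 100
Allowed downtime = 1440 * (100 - 99.0) / 100
Allowed downtime = 14.4 minutes

14.4 minutes


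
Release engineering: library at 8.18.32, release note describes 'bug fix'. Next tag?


Current: 8.18.32
Change category: 'bug fix' → patch bump
SemVer rule: patch bump → increment PATCH (MAJOR and MINOR unchanged)
New: 8.18.33

8.18.33


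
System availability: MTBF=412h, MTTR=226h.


Availability = MTBF / (MTBF + MTTR)
Availability = 412 / (412 + 226)
Availability = 412 / 638
Availability = 64.5768%

64.5768%


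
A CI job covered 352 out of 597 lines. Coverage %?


Coverage = covered / total * 100
Coverage = 352 / 597 * 100
Coverage = 58.96%

58.96%


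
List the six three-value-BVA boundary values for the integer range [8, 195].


Range: [8, 195]
Boundaries: just below min, min, min+1, max-1, max, just above max
Values: [7, 8, 9, 194, 195, 196]

[7, 8, 9, 194, 195, 196]


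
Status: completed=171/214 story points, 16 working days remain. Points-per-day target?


Formula: Required rate = Remaining points / Days left
Remaining = 214 - 171 = 43 points
Required rate = 43 / 16 = 2.69 points/day

2.69 points/day


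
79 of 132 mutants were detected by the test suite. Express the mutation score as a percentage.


Mutation score = killed / total * 100
Mutation score = 79 / 132 * 100
Mutation score = 59.85%

59.85%


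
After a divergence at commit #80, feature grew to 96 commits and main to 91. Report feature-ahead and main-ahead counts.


Common ancestor: commit #80
feature commits after divergence: 96 - 80 = 16
main commits after divergence: 91 - 80 = 11
feature is 16 commits ahead of main
main is 11 commits ahead of feature

feature ahead: 16, main ahead: 11


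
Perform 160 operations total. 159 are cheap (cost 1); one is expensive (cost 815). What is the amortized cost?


Formula: Amortized cost = Total cost / Operations
Total cost = (159 * 1) + (1 * 815)
Total cost = 159 + 815 = 974
Amortized = 974 / 160 = 6.0875

6.0875


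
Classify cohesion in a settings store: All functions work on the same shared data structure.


Reasoning: Functions share data
Type: Communicational cohesion

Communicational cohesion


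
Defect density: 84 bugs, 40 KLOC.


Defect density = defects / KLOC
Defect density = 84 / 40
Defect density = 2.1 defects/KLOC

2.1 defects/KLOC


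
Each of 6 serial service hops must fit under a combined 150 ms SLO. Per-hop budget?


Formula: per_stage = total_budget / stages
per_stage = 150 / 6
per_stage = 25.0 ms

25.0 ms


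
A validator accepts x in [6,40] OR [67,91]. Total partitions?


Valid ranges: [6,40] and [67,91]
Class 1: x < 6 — invalid
Class 2: 6 ≤ x ≤ 40 — valid
Class 3: 40 < x < 67 — invalid (gap between ranges)
Class 4: 67 ≤ x ≤ 91 — valid
Class 5: x > 91 — invalid
Total equivalence classes: 5

5 equivalence classes


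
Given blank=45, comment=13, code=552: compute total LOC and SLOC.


Total LOC = blank + comment + code
Total LOC = 45 + 13 + 552 = 610
SLOC (source only) = code = 552

Total LOC: 610, SLOC: 552


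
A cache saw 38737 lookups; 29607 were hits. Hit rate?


Formula: hit rate = hits / (hits + misses) * 100
hit rate = 29607 / (29607 + 9130) * 100
hit rate = 29607 / 38737 * 100
hit rate = 76.43%

76.43%


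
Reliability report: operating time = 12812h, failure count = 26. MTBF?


Formula: MTBF = Total operating time / Number of failures
MTBF = 12812 / 26
MTBF = 492.77 hours

492.77 hours


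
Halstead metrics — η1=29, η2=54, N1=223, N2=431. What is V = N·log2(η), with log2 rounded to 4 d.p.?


Formula: V = N * log2(η), where N = N1 + N2 and η = η1 + η2
η = 29 + 54 = 83
N = 223 + 431 = 654
log2(83) ≈ 6.3750
V = 654 * 6.3750 = 4169.25

4169.25


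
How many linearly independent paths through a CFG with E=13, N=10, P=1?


Formula: V(G) = E - N + 2P
V(G) = 13 - 10 + 2*1
V(G) = 3 + 2
V(G) = 5

5


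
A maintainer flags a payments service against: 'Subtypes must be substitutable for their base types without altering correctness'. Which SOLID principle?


This describes the Liskov Substitution Principle (LSP)

Liskov Substitution Principle (LSP)


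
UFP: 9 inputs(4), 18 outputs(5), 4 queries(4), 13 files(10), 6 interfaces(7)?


UFP = EI*4 + EO*5 + EQ*4 + ILF*10 + EIF*7
UFP = 9*4 + 18*5 + 4*4 + 13*10 + 6*7
UFP = 36 + 90 + 16 + 130 + 42
UFP = 314

314


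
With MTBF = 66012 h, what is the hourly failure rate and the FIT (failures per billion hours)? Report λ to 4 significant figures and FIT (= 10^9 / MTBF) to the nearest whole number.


Formula: λ = 1 / MTBF; FIT = λ × 1e9 = 1e9 / MTBF
λ = 1 / 66012 ≈ 1.515e-05 failures/hour
FIT = 1e9 / 66012 ≈ 15149 failures per 1e9 hours (nearest whole number)

λ = 1.515e-05 /h, FIT = 15149


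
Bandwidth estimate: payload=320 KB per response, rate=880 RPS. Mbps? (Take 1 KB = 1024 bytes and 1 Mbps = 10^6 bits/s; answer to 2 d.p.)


Formula: Mbps = payload_bytes * RPS * 8 / 1e6
Payload per request = 320 KB = 320 * 1024 = 327680 bytes
Total bytes/sec = 327680 * 880 = 288358400
Total bits/sec = 288358400 * 8 = 2306867200
Mbps = 2306867200 / 1e6 = 2306.87

2306.87 Mbps


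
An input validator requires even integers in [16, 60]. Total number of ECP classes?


Constraint: even integers in [16, 60]
Class 1: x < 16 — out-of-range invalid
Class 2: x in [16,60] but odd — wrong type invalid
Class 3: x in [16,60] and even — valid
Class 4: x > 60 — out-of-range invalid
Total equivalence classes: 4

4 equivalence classes


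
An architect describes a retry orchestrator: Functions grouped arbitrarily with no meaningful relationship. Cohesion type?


Reasoning: Worst: random grouping
Type: Coincidental cohesion

Coincidental cohesion


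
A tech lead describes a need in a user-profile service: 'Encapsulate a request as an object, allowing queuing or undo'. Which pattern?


This matches the Command pattern

Command


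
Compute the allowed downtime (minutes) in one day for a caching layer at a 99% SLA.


Formula: allowed downtime = period * (100 - SLA) / 100
Period (day) = 1440 minutes
Unavailability fraction = (100 - 99.0) / 100
Allowed downtime = 1440 * (100 - 99.0) / 100
Allowed downtime = 14.4 minutes

14.4 minutes


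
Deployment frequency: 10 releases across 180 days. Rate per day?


Formula: deployments per day = releases / days
= 10 / 180
= 0.056 deploys/day
(equivalently, 0.39 deploys/week)

0.056 deploys/day


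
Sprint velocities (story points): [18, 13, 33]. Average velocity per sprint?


Formula: Avg velocity = Total points / Number of sprints
Points: [18, 13, 33]
Sum = 18 + 13 + 33 = 64
Avg velocity = 64 / 3 = 21.33 points/sprint

21.33 points/sprint


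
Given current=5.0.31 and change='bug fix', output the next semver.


Current: 5.0.31
Change category: 'bug fix' → patch bump
SemVer rule: patch bump → increment PATCH (MAJOR and MINOR unchanged)
New: 5.0.32

5.0.32


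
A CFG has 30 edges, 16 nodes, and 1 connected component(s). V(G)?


Formula: V(G) = E - N + 2P
V(G) = 30 - 16 + 2*1
V(G) = 14 + 2
V(G) = 16

16


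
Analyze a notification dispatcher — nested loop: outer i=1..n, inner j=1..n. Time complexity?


Reasoning: n iterations times n iterations
Complexity: O(n^2)

O(n^2)


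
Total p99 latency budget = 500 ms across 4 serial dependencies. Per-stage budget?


Formula: per_stage = total_budget / stages
per_stage = 500 / 4
per_stage = 125.0 ms

125.0 ms


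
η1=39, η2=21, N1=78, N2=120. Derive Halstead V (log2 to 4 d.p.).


Formula: V = N * log2(η), where N = N1 + N2 and η = η1 + η2
η = 39 + 21 = 60
N = 78 + 120 = 198
log2(60) ≈ 5.9069
V = 198 * 5.9069 = 1169.57

1169.57


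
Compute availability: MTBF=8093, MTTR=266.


Availability = MTBF / (MTBF + MTTR)
Availability = 8093 / (8093 + 266)
Availability = 8093 / 8359
Availability = 96.8178%

96.8178%


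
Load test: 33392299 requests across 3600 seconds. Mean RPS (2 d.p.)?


Formula: throughput = requests / seconds
throughput = 33392299 / 3600
throughput = 9275.64 requests/second

9275.64 requests/second


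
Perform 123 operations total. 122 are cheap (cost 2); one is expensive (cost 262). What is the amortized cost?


Formula: Amortized cost = Total cost / Operations
Total cost = (122 * 2) + (1 * 262)
Total cost = 244 + 262 = 506
Amortized = 506 / 123 = 4.1138

4.1138


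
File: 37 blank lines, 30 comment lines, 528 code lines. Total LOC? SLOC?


Total LOC = blank + comment + code
Total LOC = 37 + 30 + 528 = 595
SLOC (source only) = code = 528

Total LOC: 595, SLOC: 528


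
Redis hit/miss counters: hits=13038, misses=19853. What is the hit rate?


Formula: hit rate = hits / (hits + misses) * 100
hit rate = 13038 / (13038 + 19853) * 100
hit rate = 13038 / 32891 * 100
hit rate = 39.64%

39.64%


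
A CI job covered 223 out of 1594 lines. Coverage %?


Coverage = covered / total * 100
Coverage = 223 / 1594 * 100
Coverage = 13.99%

13.99%


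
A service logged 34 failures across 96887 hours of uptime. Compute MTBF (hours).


Formula: MTBF = Total operating time / Number of failures
MTBF = 96887 / 34
MTBF = 2849.62 hours

2849.62 hours


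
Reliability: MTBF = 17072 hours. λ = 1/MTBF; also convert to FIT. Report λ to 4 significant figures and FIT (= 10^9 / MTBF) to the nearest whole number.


Formula: λ = 1 / MTBF; FIT = λ × 1e9 = 1e9 / MTBF
λ = 1 / 17072 ≈ 5.858e-05 failures/hour
FIT = 1e9 / 17072 ≈ 58575 failures per 1e9 hours (nearest whole number)

λ = 5.858e-05 /h, FIT = 58575


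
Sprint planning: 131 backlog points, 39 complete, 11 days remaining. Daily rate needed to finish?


Formula: Required rate = Remaining points / Days left
Remaining = 131 - 39 = 92 points
Required rate = 92 / 11 = 8.36 points/day

8.36 points/day


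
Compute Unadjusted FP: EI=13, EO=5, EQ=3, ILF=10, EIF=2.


UFP = EI*4 + EO*5 + EQ*4 + ILF*10 + EIF*7
UFP = 13*4 + 5*5 + 3*4 + 10*10 + 2*7
UFP = 52 + 25 + 12 + 100 + 14
UFP = 203

203


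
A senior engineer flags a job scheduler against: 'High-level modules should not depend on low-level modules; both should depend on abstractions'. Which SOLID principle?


This describes the Dependency Inversion Principle (DIP)

Dependency Inversion Principle (DIP)


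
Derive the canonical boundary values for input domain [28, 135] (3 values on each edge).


Range: [28, 135]
Boundaries: just below min, min, min+1, max-1, max, just above max
Values: [27, 28, 29, 134, 135, 136]

[27, 28, 29, 134, 135, 136]


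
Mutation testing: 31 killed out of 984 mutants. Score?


Mutation score = killed / total * 100
Mutation score = 31 / 984 * 100
Mutation score = 3.15%

3.15%


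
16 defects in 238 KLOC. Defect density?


Defect density = defects / KLOC
Defect density = 16 / 238
Defect density = 0.067 defects/KLOC

0.067 defects/KLOC


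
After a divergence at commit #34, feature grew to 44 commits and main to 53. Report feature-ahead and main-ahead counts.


Common ancestor: commit #34
feature commits after divergence: 44 - 34 = 10
main commits after divergence: 53 - 34 = 19
feature is 10 commits ahead of main
main is 19 commits ahead of feature

feature ahead: 10, main ahead: 19


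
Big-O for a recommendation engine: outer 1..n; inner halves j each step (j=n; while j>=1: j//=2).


Reasoning: n times log n
Complexity: O(n log n)

O(n log n)


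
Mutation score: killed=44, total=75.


Mutation score = killed / total * 100
Mutation score = 44 / 75 * 100
Mutation score = 58.67%

58.67%


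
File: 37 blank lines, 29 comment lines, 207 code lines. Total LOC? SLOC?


Total LOC = blank + comment + code
Total LOC = 37 + 29 + 207 = 273
SLOC (source only) = code = 207

Total LOC: 273, SLOC: 207


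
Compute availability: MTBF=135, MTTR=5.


Availability = MTBF / (MTBF + MTTR)
Availability = 135 / (135 + 5)
Availability = 135 / 140
Availability = 96.4286%

96.4286%


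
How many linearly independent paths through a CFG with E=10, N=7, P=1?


Formula: V(G) = E - N + 2P
V(G) = 10 - 7 + 2*1
V(G) = 3 + 2
V(G) = 5

5


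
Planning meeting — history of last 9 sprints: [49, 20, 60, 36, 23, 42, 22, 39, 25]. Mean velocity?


Formula: Avg velocity = Total points / Number of sprints
Points: [49, 20, 60, 36, 23, 42, 22, 39, 25]
Sum = 49 + 20 + 60 + 36 + 23 + 42 + 22 + 39 + 25 = 316
Avg velocity = 316 / 9 = 35.11 points/sprint

35.11 points/sprint


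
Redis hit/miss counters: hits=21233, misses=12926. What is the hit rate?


Formula: hit rate = hits / (hits + misses) * 100
hit rate = 21233 / (21233 + 12926) * 100
hit rate = 21233 / 34159 * 100
hit rate = 62.16%

62.16%


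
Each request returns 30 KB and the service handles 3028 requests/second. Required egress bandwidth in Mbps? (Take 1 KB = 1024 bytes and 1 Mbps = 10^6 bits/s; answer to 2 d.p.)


Formula: Mbps = payload_bytes * RPS * 8 / 1e6
Payload per request = 30 KB = 30 * 1024 = 30720 bytes
Total bytes/sec = 30720 * 3028 = 93020160
Total bits/sec = 93020160 * 8 = 744161280
Mbps = 744161280 / 1e6 = 744.16

744.16 Mbps


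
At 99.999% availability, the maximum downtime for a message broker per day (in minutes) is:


Formula: allowed downtime = period * (100 - SLA) / 100
Period (day) = 1440 minutes
Unavailability fraction = (100 - 99.999) / 100
Allowed downtime = 1440 * (100 - 99.999) / 100
Allowed downtime = 0.0144 minutes

0.0144 minutes


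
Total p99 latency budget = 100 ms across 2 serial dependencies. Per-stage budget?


Formula: per_stage = total_budget / stages
per_stage = 100 / 2
per_stage = 50.0 ms

50.0 ms


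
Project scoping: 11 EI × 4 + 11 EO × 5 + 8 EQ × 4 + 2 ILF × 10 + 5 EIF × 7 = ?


UFP = EI*4 + EO*5 + EQ*4 + ILF*10 + EIF*7
UFP = 11*4 + 11*5 + 8*4 + 2*10 + 5*7
UFP = 44 + 55 + 32 + 20 + 35
UFP = 186

186


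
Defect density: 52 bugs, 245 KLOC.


Defect density = defects / KLOC
Defect density = 52 / 245
Defect density = 0.212 defects/KLOC

0.212 defects/KLOC


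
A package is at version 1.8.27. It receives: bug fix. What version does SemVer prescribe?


Current: 1.8.27
Change category: 'bug fix' → patch bump
SemVer rule: patch bump → increment PATCH (MAJOR and MINOR unchanged)
New: 1.8.28

1.8.28


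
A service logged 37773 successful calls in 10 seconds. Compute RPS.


Formula: throughput = requests / seconds
throughput = 37773 / 10
throughput = 3777.3 requests/second

3777.3 requests/second


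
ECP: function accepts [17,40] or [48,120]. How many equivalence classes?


Valid ranges: [17,40] and [48,120]
Class 1: x < 17 — invalid
Class 2: 17 ≤ x ≤ 40 — valid
Class 3: 40 < x < 48 — invalid (gap between ranges)
Class 4: 48 ≤ x ≤ 120 — valid
Class 5: x > 120 — invalid
Total equivalence classes: 5

5 equivalence classes


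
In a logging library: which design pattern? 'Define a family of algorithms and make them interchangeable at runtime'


This matches the Strategy pattern

Strategy


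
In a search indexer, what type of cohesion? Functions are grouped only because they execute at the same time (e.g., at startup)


Reasoning: Related by timing only
Type: Temporal cohesion

Temporal cohesion


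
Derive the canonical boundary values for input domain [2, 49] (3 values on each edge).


Range: [2, 49]
Boundaries: just below min, min, min+1, max-1, max, just above max
Values: [1, 2, 3, 48, 49, 50]

[1, 2, 3, 48, 49, 50]


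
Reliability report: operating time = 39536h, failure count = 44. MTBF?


Formula: MTBF = Total operating time / Number of failures
MTBF = 39536 / 44
MTBF = 898.55 hours

898.55 hours


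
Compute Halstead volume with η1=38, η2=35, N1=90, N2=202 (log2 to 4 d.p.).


Formula: V = N * log2(η), where N = N1 + N2 and η = η1 + η2
η = 38 + 35 = 73
N = 90 + 202 = 292
log2(73) ≈ 6.1898
V = 292 * 6.1898 = 1807.42

1807.42


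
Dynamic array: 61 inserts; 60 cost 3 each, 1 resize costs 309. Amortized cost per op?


Formula: Amortized cost = Total cost / Operations
Total cost = (60 * 3) + (1 * 309)
Total cost = 180 + 309 = 489
Amortized = 489 / 61 = 8.0164

8.0164


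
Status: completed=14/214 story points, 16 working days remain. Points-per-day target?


Formula: Required rate = Remaining points / Days left
Remaining = 214 - 14 = 200 points
Required rate = 200 / 16 = 12.5 points/day

12.5 points/day


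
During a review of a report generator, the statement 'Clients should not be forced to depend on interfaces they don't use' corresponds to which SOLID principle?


This describes the Interface Segregation Principle (ISP)

Interface Segregation Principle (ISP)


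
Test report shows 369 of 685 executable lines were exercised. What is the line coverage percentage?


Coverage = covered / total * 100
Coverage = 369 / 685 * 100
Coverage = 53.87%

53.87%


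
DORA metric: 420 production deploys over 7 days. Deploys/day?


Formula: deployments per day = releases / days
= 420 / 7
= 60.0 deploys/day
(equivalently, 420.0 deploys/week)

60.0 deploys/day


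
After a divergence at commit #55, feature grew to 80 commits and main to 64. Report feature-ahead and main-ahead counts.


Common ancestor: commit #55
feature commits after divergence: 80 - 55 = 25
main commits after divergence: 64 - 55 = 9
feature is 25 commits ahead of main
main is 9 commits ahead of feature

feature ahead: 25, main ahead: 9


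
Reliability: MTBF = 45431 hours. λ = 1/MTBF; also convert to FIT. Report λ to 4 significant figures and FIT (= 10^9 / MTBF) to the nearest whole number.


Formula: λ = 1 / MTBF; FIT = λ × 1e9 = 1e9 / MTBF
λ = 1 / 45431 ≈ 2.201e-05 failures/hour
FIT = 1e9 / 45431 ≈ 22011 failures per 1e9 hours (nearest whole number)

λ = 2.201e-05 /h, FIT = 22011


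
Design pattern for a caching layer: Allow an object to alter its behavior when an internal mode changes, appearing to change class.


This matches the State pattern

State


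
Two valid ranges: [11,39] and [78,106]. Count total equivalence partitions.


Valid ranges: [11,39] and [78,106]
Class 1: x < 11 — invalid
Class 2: 11 ≤ x ≤ 39 — valid
Class 3: 39 < x < 78 — invalid (gap between ranges)
Class 4: 78 ≤ x ≤ 106 — valid
Class 5: x > 106 — invalid
Total equivalence classes: 5

5 equivalence classes


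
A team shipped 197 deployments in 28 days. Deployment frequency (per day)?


Formula: deployments per day = releases / days
= 197 / 28
= 7.036 deploys/day
(equivalently, 49.25 deploys/week)

7.036 deploys/day


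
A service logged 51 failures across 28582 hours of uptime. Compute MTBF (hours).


Formula: MTBF = Total operating time / Number of failures
MTBF = 28582 / 51
MTBF = 560.43 hours

560.43 hours


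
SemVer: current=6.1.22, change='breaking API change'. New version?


Current: 6.1.22
Change category: 'breaking API change' → major bump
SemVer rule: major bump → increment MAJOR, reset MINOR and PATCH to 0
New: 7.0.0

7.0.0


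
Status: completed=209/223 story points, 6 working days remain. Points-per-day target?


Formula: Required rate = Remaining points / Days left
Remaining = 223 - 209 = 14 points
Required rate = 14 / 6 = 2.33 points/day

2.33 points/day


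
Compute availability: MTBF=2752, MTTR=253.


Availability = MTBF / (MTBF + MTTR)
Availability = 2752 / (2752 + 253)
Availability = 2752 / 3005
Availability = 91.5807%

91.5807%


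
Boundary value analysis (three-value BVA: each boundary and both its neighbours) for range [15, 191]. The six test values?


Range: [15, 191]
Boundaries: just below min, min, min+1, max-1, max, just above max
Values: [14, 15, 16, 190, 191, 192]

[14, 15, 16, 190, 191, 192]


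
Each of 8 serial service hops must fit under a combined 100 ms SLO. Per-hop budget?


Formula: per_stage = total_budget / stages
per_stage = 100 / 8
per_stage = 12.5 ms

12.5 ms


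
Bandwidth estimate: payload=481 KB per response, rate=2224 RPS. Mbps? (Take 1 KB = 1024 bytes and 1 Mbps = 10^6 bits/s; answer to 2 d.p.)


Formula: Mbps = payload_bytes * RPS * 8 / 1e6
Payload per request = 481 KB = 481 * 1024 = 492544 bytes
Total bytes/sec = 492544 * 2224 = 1095417856
Total bits/sec = 1095417856 * 8 = 8763342848
Mbps = 8763342848 / 1e6 = 8763.34

8763.34 Mbps


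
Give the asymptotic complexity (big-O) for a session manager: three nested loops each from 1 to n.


Reasoning: three levels of nesting over n
Complexity: O(n^3)

O(n^3)


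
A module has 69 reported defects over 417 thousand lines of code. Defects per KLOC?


Defect density = defects / KLOC
Defect density = 69 / 417
Defect density = 0.165 defects/KLOC

0.165 defects/KLOC


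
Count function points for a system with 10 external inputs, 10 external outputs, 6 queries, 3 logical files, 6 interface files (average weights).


UFP = EI*4 + EO*5 + EQ*4 + ILF*10 + EIF*7
UFP = 10*4 + 10*5 + 6*4 + 3*10 + 6*7
UFP = 40 + 50 + 24 + 30 + 42
UFP = 186

186


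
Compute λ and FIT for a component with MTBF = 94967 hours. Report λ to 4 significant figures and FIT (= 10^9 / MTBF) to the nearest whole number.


Formula: λ = 1 / MTBF; FIT = λ × 1e9 = 1e9 / MTBF
λ = 1 / 94967 ≈ 1.053e-05 failures/hour
FIT = 1e9 / 94967 ≈ 10530 failures per 1e9 hours (nearest whole number)

λ = 1.053e-05 /h, FIT = 10530


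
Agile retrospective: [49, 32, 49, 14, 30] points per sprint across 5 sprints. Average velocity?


Formula: Avg velocity = Total points / Number of sprints
Points: [49, 32, 49, 14, 30]
Sum = 49 + 32 + 49 + 14 + 30 = 174
Avg velocity = 174 / 5 = 34.8 points/sprint

34.8 points/sprint


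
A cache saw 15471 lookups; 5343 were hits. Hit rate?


Formula: hit rate = hits / (hits + misses) * 100
hit rate = 5343 / (5343 + 10128) * 100
hit rate = 5343 / 15471 * 100
hit rate = 34.54%

34.54%


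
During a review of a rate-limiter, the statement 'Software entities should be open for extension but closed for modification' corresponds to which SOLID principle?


This describes the Open/Closed Principle (OCP)

Open/Closed Principle (OCP)


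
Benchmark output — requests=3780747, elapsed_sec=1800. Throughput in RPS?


Formula: throughput = requests / seconds
throughput = 3780747 / 1800
throughput = 2100.42 requests/second

2100.42 requests/second


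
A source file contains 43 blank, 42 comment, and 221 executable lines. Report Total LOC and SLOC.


Total LOC = blank + comment + code
Total LOC = 43 + 42 + 221 = 306
SLOC (source only) = code = 221

Total LOC: 306, SLOC: 221


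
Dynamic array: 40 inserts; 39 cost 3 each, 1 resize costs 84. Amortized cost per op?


Formula: Amortized cost = Total cost / Operations
Total cost = (39 * 3) + (1 * 84)
Total cost = 117 + 84 = 201
Amortized = 201 / 40 = 5.025

5.025


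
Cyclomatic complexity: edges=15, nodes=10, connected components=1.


Formula: V(G) = E - N + 2P
V(G) = 15 - 10 + 2*1
V(G) = 5 + 2
V(G) = 7

7


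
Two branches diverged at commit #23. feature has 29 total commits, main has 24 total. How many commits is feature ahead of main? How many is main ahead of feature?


Common ancestor: commit #23
feature commits after divergence: 29 - 23 = 6
main commits after divergence: 24 - 23 = 1
feature is 6 commits ahead of main
main is 1 commits ahead of feature

feature ahead: 6, main ahead: 1


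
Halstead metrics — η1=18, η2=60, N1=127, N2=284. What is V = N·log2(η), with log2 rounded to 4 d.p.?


Formula: V = N * log2(η), where N = N1 + N2 and η = η1 + η2
η = 18 + 60 = 78
N = 127 + 284 = 411
log2(78) ≈ 6.2854
V = 411 * 6.2854 = 2583.30

2583.30


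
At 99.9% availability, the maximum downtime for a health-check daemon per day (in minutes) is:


Formula: allowed downtime = period * (100 - SLA) / 100
Period (day) = 1440 minutes
Unavailability fraction = (100 - 99.9) / 100
Allowed downtime = 1440 * (100 - 99.9) / 100
Allowed downtime = 1.44 minutes

1.44 minutes
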